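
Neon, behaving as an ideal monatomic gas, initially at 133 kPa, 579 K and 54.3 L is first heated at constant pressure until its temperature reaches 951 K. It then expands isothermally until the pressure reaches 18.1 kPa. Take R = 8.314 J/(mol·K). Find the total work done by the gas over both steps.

28300 J

n = P₁V₁/(RT₁) = 133×54.3/(8.314×579) = 1.50 mol.
Step 1 — Isobaric: P stays 133 kPa; V/T = const ⇒ T₂ = 951 K, V₂ = 89.2 L.
W = PΔV = 133×(89.2−54.3) kPa·L = 4640 J.
ΔU = nCvΔT = 1.50×12.5×(951−579) = 6960 J.
Q = ΔU + W = nCpΔT = 11600 J.
State after step 1: P = 133 kPa, V = 89.2 L, T = 951 K.
Step 2 — Isothermal: T stays 951 K; PV = const ⇒ V₂ = 655 L, P₂ = 18.1 kPa.
ΔU = 0 (ideal gas, T constant).
W = nRT ln(V₂/V₁) = 1.50×8.314×951×ln(7.35) = 23700 J.
Q = ΔU + W = 23700 J.
Net over both steps: W = 28300 J, Q = 35300 J, ΔU = 6960 J.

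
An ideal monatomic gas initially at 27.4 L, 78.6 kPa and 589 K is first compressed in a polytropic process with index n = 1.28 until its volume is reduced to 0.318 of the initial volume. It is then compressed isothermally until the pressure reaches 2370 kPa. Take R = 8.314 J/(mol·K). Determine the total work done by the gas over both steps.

n = P₁V₁/(RT₁) = 78.6×27.4/(8.314×589) = 0.440 mol.
Step 1 — Polytropic n=1.28: T₂ = T₁(V₁/V₂)^(n−1) = 589×(3.14)^0.28 = 812 K; P₂ = P₁(V₁/V₂)^n = 341 kPa.
W = (P₁V₁−P₂V₂)/(n−1) = (78.6×27.4−341×8.71)/0.28 = -2910 J.
ΔU = nCvΔT = 0.440×12.5×(812−589) = 1220 J.
Q = ΔU + W = -1690 J.
State after step 1: P = 341 kPa, V = 8.71 L, T = 812 K.
Step 2 — Isothermal: T stays 812 K; PV = const ⇒ V₂ = 1.25 L, P₂ = 2370 kPa.
ΔU = 0 (ideal gas, T constant).
W = nRT ln(V₂/V₁) = 0.440×8.314×812×ln(0.144) = -5760 J.
Q = ΔU + W = -5760 J.
Net over both steps: W = -8670 J, Q = -7440 J, ΔU = 1220 J.

-8670 J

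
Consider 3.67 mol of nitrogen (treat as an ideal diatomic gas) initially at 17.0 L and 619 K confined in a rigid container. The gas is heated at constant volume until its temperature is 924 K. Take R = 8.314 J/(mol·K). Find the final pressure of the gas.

1660 kPa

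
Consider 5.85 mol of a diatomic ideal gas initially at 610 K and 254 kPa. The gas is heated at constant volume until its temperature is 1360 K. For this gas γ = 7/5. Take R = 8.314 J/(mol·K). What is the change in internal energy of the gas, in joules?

91200 J

V₁ = nRT₁/P₁ = 5.85×8.314×610/254 = 117 L.
Isochoric: V stays 117 L; P/T = const ⇒ T₂ = 1360 K, P₂ = 566 kPa.
For an ideal gas ΔU = nCvΔT with Cv = (5/2)R = 20.8 J/(mol·K).
ΔU = 5.85×20.8×(1360−610) = 91200 J.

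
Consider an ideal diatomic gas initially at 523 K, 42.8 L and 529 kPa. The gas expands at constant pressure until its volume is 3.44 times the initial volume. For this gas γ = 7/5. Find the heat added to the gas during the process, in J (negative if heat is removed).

n = P₁V₁/(RT₁) = 529×42.8/(8.314×523) = 5.21 mol.
Isobaric: P stays 529 kPa; V/T = const ⇒ T₂ = 1800 K, V₂ = 147 L.
W = PΔV = 529×(147−42.8) kPa·L = 55200 J.
ΔU = nCvΔT = 5.21×20.8×(1800−523) = 138000 J.
Q = ΔU + W = nCpΔT = 193000 J.

193000 J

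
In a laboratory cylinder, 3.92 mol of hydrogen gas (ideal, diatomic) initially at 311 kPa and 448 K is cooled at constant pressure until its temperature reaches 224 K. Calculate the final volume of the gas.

23.5 L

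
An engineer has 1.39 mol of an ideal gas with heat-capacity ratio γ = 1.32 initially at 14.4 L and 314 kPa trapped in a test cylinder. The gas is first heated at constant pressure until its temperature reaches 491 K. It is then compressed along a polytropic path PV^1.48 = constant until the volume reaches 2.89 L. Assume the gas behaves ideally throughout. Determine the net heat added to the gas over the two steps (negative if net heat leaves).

13100 J

T₁ = P₁V₁/(nR) = 314×14.4/(1.39×8.314) = 391 K.
Step 1 — Isobaric: P stays 314 kPa; V/T = const ⇒ T₂ = 491 K, V₂ = 18.1 L.
W = PΔV = 314×(18.1−14.4) kPa·L = 1150 J.
ΔU = nCvΔT = 1.39×26.0×(491−391) = 3600 J.
Q = ΔU + W = nCpΔT = 4750 J.
State after step 1: P = 314 kPa, V = 18.1 L, T = 491 K.
Step 2 — Polytropic n=1.48: T₂ = T₁(V₁/V₂)^(n−1) = 491×(6.25)^0.48 = 1180 K; P₂ = P₁(V₁/V₂)^n = 4730 kPa.
W = (P₁V₁−P₂V₂)/(n−1) = (314×18.1−4730×2.89)/0.48 = -16700 J.
ΔU = nCvΔT = 1.39×26.0×(1180−491) = 25000 J.
Q = ΔU + W = 8340 J.
Net over both steps: W = -15500 J, Q = 13100 J, ΔU = 28600 J.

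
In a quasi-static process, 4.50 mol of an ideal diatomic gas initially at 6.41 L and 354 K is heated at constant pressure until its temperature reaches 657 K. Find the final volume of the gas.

11.9 L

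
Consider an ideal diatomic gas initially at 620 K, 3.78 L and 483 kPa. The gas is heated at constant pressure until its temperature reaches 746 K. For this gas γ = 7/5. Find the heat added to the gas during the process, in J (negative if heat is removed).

n = P₁V₁/(RT₁) = 483×3.78/(8.314×620) = 0.354 mol.
Isobaric: P stays 483 kPa; V/T = const ⇒ T₂ = 746 K, V₂ = 4.55 L.
W = PΔV = 483×(4.55−3.78) kPa·L = 371 J.
ΔU = nCvΔT = 0.354×20.8×(746−620) = 928 J.
Q = ΔU + W = nCpΔT = 1300 J.

1300 J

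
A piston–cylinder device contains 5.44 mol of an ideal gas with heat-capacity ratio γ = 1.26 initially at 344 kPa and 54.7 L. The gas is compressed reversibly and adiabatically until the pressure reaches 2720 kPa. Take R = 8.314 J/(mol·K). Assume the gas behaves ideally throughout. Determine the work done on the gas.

38500 J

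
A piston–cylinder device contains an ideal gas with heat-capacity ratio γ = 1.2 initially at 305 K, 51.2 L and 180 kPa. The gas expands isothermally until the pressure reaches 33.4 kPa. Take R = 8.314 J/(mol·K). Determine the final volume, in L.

276 L

Isothermal: T stays 305 K; PV = const ⇒ V₂ = 276 L, P₂ = 33.4 kPa.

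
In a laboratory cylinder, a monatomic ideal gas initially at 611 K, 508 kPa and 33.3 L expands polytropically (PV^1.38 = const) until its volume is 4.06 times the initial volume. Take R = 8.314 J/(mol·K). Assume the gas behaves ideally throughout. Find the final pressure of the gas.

73.5 kPa

Polytropic n=1.38: T₂ = T₁(V₁/V₂)^(n−1) = 611×(0.246)^0.38 = 359 K; P₂ = P₁(V₁/V₂)^n = 73.5 kPa.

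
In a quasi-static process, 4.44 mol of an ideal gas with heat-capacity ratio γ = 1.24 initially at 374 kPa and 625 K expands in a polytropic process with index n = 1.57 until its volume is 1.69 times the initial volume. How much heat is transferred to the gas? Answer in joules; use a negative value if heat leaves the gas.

-14400 J

V₁ = nRT₁/P₁ = 4.44×8.314×625/374 = 61.7 L.
Polytropic n=1.57: T₂ = T₁(V₁/V₂)^(n−1) = 625×(0.592)^0.57 = 463 K; P₂ = P₁(V₁/V₂)^n = 164 kPa.
W = (P₁V₁−P₂V₂)/(n−1) = (374×61.7−164×104)/0.57 = 10500 J.
ΔU = nCvΔT = 4.44×34.6×(463−625) = -24900 J.
Q = ΔU + W = -14400 J.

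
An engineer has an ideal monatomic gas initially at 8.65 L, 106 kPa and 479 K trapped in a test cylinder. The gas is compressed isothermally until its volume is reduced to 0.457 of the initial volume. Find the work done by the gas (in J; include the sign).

-718 J

n = P₁V₁/(RT₁) = 106×8.65/(8.314×479) = 0.230 mol.
Isothermal: T stays 479 K; PV = const ⇒ V₂ = 3.95 L, P₂ = 232 kPa.
W = nRT ln(V₂/V₁) = 0.230×8.314×479×ln(0.457) = -718 J.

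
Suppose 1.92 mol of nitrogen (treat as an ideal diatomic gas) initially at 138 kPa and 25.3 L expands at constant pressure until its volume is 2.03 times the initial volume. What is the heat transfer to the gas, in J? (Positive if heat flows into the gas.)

12600 J

T₁ = P₁V₁/(nR) = 138×25.3/(1.92×8.314) = 219 K.
Isobaric: P stays 138 kPa; V/T = const ⇒ T₂ = 444 K, V₂ = 51.4 L.
W = PΔV = 138×(51.4−25.3) kPa·L = 3600 J.
ΔU = nCvΔT = 1.92×20.8×(444−219) = 8990 J.
Q = ΔU + W = nCpΔT = 12600 J.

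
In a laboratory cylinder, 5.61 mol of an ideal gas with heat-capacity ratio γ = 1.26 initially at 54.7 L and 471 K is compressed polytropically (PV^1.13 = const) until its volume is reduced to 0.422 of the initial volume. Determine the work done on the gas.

P₁ = nRT₁/V₁ = 5.61×8.314×471/54.7 = 402 kPa.
Polytropic n=1.13: T₂ = T₁(V₁/V₂)^(n−1) = 471×(2.37)^0.13 = 527 K; P₂ = P₁(V₁/V₂)^n = 1060 kPa.
W = (P₁V₁−P₂V₂)/(n−1) = (402×54.7−1060×23.1)/0.13 = -20100 J.
Work done on the gas = −W_by = 20100 J.

20100 J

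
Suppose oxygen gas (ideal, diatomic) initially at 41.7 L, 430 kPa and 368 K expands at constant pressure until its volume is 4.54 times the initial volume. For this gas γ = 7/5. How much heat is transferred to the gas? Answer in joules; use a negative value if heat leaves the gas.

222000 J

n = P₁V₁/(RT₁) = 430×41.7/(8.314×368) = 5.86 mol.
Isobaric: P stays 430 kPa; V/T = const ⇒ T₂ = 1670 K, V₂ = 189 L.
W = PΔV = 430×(189−41.7) kPa·L = 63500 J.
ΔU = nCvΔT = 5.86×20.8×(1670−368) = 159000 J.
Q = ΔU + W = nCpΔT = 222000 J.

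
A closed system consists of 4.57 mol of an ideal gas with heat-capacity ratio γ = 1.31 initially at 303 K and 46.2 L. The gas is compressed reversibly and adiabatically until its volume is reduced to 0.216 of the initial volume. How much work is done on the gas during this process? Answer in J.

P₁ = nRT₁/V₁ = 4.57×8.314×303/46.2 = 249 kPa.
Adiabatic: TV^(γ−1) = const ⇒ T₂ = 303×(4.63)^0.310 = 487 K; PV^γ = const ⇒ P₂ = 1860 kPa.
ΔU = nCvΔT = 4.57×26.8×(487−303) = 22600 J.
Q = 0 for an adiabatic process, so W = −ΔU = -22600 J.
Work done on the gas = −W_by = 22600 J.

22600 J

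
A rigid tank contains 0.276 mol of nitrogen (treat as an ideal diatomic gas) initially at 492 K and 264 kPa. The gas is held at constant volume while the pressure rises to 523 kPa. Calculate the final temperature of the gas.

975 K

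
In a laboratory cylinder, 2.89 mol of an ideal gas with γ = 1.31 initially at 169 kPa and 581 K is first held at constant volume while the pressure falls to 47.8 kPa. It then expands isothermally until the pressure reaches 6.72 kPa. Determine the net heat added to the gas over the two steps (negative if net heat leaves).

V₁ = nRT₁/P₁ = 2.89×8.314×581/169 = 82.6 L.
Step 1 — Isochoric: V stays 82.6 L; P/T = const ⇒ T₂ = 164 K, P₂ = 47.8 kPa.
W = 0 (no volume change).
ΔU = nCvΔT = 2.89×26.8×(164−581) = -32300 J.
Q = ΔU = -32300 J.
State after step 1: P = 47.8 kPa, V = 82.6 L, T = 164 K.
Step 2 — Isothermal: T stays 164 K; PV = const ⇒ V₂ = 588 L, P₂ = 6.72 kPa.
ΔU = 0 (ideal gas, T constant).
W = nRT ln(V₂/V₁) = 2.89×8.314×164×ln(7.11) = 7750 J.
Q = ΔU + W = 7750 J.
Net over both steps: W = 7750 J, Q = -24500 J, ΔU = -32300 J.

-24500 J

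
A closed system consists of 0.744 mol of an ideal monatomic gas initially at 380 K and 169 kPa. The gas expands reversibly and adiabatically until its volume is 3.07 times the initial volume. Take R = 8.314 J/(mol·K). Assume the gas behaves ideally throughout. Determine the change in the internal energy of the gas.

-1860 J

V₁ = nRT₁/P₁ = 0.744×8.314×380/169 = 13.9 L.
Adiabatic: TV^(γ−1) = const ⇒ T₂ = 380×(0.326)^0.667 = 180 K; PV^γ = const ⇒ P₂ = 26.1 kPa.
For an ideal gas ΔU = nCvΔT with Cv = (3/2)R = 12.5 J/(mol·K).
ΔU = 0.744×12.5×(180−380) = -1860 J.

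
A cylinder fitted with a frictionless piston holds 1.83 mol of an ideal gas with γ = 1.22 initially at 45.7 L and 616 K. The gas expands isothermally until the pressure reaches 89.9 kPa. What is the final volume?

P₁ = nRT₁/V₁ = 1.83×8.314×616/45.7 = 205 kPa.
Isothermal: T stays 616 K; PV = const ⇒ V₂ = 104 L, P₂ = 89.9 kPa.

104 L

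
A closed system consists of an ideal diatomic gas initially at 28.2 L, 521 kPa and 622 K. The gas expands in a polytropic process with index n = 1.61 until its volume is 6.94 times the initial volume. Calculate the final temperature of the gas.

Polytropic n=1.61: T₂ = T₁(V₁/V₂)^(n−1) = 622×(0.144)^0.61 = 191 K; P₂ = P₁(V₁/V₂)^n = 23.0 kPa.

191 K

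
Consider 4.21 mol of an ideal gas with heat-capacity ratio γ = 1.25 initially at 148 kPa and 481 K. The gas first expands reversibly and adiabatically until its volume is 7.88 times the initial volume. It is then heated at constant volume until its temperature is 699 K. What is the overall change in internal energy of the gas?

V₁ = nRT₁/P₁ = 4.21×8.314×481/148 = 114 L.
Step 1 — Adiabatic: TV^(γ−1) = const ⇒ T₂ = 481×(0.127)^0.250 = 287 K; PV^γ = const ⇒ P₂ = 11.2 kPa.
ΔU = nCvΔT = 4.21×33.3×(287−481) = -27100 J.
Q = 0 for an adiabatic process, so W = −ΔU = 27100 J.
State after step 1: P = 11.2 kPa, V = 896 L, T = 287 K.
Step 2 — Isochoric: V stays 896 L; P/T = const ⇒ T₂ = 699 K, P₂ = 27.3 kPa.
W = 0 (no volume change).
ΔU = nCvΔT = 4.21×33.3×(699−287) = 57700 J.
Q = ΔU = 57700 J.
Net over both steps: W = 27100 J, Q = 57700 J, ΔU = 30500 J.

30500 J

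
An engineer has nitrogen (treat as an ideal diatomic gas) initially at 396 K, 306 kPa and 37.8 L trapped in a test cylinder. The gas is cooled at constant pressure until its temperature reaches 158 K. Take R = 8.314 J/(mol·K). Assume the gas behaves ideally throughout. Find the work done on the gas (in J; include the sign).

6950 J

n = P₁V₁/(RT₁) = 306×37.8/(8.314×396) = 3.51 mol.
Isobaric: P stays 306 kPa; V/T = const ⇒ T₂ = 158 K, V₂ = 15.1 L.
W = PΔV = 306×(15.1−37.8) kPa·L = -6950 J.
Work done on the gas = −W_by = 6950 J.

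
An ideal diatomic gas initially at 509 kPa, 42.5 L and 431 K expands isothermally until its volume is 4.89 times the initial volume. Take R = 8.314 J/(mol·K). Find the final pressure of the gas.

104 kPa

Isothermal: T stays 431 K; PV = const ⇒ V₂ = 208 L, P₂ = 104 kPa.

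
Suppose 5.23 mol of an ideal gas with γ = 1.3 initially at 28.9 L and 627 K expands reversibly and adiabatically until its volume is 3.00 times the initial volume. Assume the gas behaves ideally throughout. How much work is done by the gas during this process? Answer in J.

25500 J

P₁ = nRT₁/V₁ = 5.23×8.314×627/28.9 = 943 kPa.
Adiabatic: TV^(γ−1) = const ⇒ T₂ = 627×(0.333)^0.300 = 451 K; PV^γ = const ⇒ P₂ = 226 kPa.
ΔU = nCvΔT = 5.23×27.7×(451−627) = -25500 J.
Q = 0 for an adiabatic process, so W = −ΔU = 25500 J.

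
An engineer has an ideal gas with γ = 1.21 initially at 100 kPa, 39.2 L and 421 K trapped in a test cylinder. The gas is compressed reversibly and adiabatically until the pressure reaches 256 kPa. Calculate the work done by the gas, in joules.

-3310 J

n = P₁V₁/(RT₁) = 100×39.2/(8.314×421) = 1.12 mol.
Adiabatic: T₂/T₁ = (P₂/P₁)^((γ−1)/γ) ⇒ T₂ = 421×(2.56)^0.174 = 496 K; V₂ = 18.0 L.
ΔU = nCvΔT = 1.12×39.6×(496−421) = 3310 J.
Q = 0 for an adiabatic process, so W = −ΔU = -3310 J.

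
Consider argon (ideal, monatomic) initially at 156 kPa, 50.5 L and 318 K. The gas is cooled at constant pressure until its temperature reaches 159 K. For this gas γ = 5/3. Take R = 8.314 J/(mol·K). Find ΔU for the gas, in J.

n = P₁V₁/(RT₁) = 156×50.5/(8.314×318) = 2.98 mol.
Isobaric: P stays 156 kPa; V/T = const ⇒ T₂ = 159 K, V₂ = 25.2 L.
For an ideal gas ΔU = nCvΔT with Cv = (3/2)R = 12.5 J/(mol·K).
ΔU = 2.98×12.5×(159−318) = -5910 J.

-5910 J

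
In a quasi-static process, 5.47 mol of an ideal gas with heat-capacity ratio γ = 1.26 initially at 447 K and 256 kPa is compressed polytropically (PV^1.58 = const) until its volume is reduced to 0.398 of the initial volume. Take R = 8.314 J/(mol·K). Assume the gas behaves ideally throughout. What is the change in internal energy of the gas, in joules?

55200 J

V₁ = nRT₁/P₁ = 5.47×8.314×447/256 = 79.4 L.
Polytropic n=1.58: T₂ = T₁(V₁/V₂)^(n−1) = 447×(2.51)^0.58 = 763 K; P₂ = P₁(V₁/V₂)^n = 1100 kPa.
For an ideal gas ΔU = nCvΔT with Cv = R/(γ−1) = 32.0 J/(mol·K).
ΔU = 5.47×32.0×(763−447) = 55200 J.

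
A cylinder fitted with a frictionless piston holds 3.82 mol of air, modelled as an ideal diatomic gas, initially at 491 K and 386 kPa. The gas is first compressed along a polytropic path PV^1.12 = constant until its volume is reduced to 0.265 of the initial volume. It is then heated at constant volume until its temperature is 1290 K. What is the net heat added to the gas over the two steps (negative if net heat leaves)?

V₁ = nRT₁/P₁ = 3.82×8.314×491/386 = 40.4 L.
Step 1 — Polytropic n=1.12: T₂ = T₁(V₁/V₂)^(n−1) = 491×(3.77)^0.12 = 576 K; P₂ = P₁(V₁/V₂)^n = 1710 kPa.
W = (P₁V₁−P₂V₂)/(n−1) = (386×40.4−1710×10.7)/0.12 = -22500 J.
ΔU = nCvΔT = 3.82×20.8×(576−491) = 6740 J.
Q = ΔU + W = -15700 J.
State after step 1: P = 1710 kPa, V = 10.7 L, T = 576 K.
Step 2 — Isochoric: V stays 10.7 L; P/T = const ⇒ T₂ = 1290 K, P₂ = 3830 kPa.
W = 0 (no volume change).
ΔU = nCvΔT = 3.82×20.8×(1290−576) = 56700 J.
Q = ΔU = 56700 J.
Net over both steps: W = -22500 J, Q = 41000 J, ΔU = 63400 J.

41000 J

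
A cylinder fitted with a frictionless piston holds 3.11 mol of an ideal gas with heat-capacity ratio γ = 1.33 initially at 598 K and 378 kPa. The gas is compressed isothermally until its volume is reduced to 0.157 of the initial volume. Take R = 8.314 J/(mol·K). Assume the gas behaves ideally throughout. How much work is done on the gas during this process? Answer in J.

V₁ = nRT₁/P₁ = 3.11×8.314×598/378 = 40.9 L.
Isothermal: T stays 598 K; PV = const ⇒ V₂ = 6.42 L, P₂ = 2410 kPa.
W = nRT ln(V₂/V₁) = 3.11×8.314×598×ln(0.157) = -28600 J.
Work done on the gas = −W_by = 28600 J.

28600 J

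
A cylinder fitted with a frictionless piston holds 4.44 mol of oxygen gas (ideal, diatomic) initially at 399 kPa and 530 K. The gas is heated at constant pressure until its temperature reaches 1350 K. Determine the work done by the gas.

30300 J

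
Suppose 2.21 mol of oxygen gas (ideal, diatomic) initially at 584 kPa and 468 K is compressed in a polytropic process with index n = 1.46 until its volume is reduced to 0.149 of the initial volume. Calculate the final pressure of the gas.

V₁ = nRT₁/P₁ = 2.21×8.314×468/584 = 14.7 L.
Polytropic n=1.46: T₂ = T₁(V₁/V₂)^(n−1) = 468×(6.71)^0.46 = 1120 K; P₂ = P₁(V₁/V₂)^n = 9410 kPa.

9410 kPa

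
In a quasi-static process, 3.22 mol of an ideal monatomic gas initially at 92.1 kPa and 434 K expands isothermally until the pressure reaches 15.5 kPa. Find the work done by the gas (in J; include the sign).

V₁ = nRT₁/P₁ = 3.22×8.314×434/92.1 = 126 L.
Isothermal: T stays 434 K; PV = const ⇒ V₂ = 750 L, P₂ = 15.5 kPa.
W = nRT ln(V₂/V₁) = 3.22×8.314×434×ln(5.94) = 20700 J.

20700 J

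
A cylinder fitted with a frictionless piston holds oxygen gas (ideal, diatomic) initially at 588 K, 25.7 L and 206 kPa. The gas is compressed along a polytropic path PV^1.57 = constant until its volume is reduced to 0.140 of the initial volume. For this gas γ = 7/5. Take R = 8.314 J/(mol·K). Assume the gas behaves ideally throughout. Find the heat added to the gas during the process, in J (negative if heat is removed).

8160 J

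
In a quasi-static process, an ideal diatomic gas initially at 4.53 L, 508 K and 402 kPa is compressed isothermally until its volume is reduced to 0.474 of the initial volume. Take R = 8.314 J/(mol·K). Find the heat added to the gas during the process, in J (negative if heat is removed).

-1360 J

n = P₁V₁/(RT₁) = 402×4.53/(8.314×508) = 0.431 mol.
Isothermal: T stays 508 K; PV = const ⇒ V₂ = 2.15 L, P₂ = 848 kPa.
ΔU = 0 (ideal gas, T constant).
W = nRT ln(V₂/V₁) = 0.431×8.314×508×ln(0.474) = -1360 J.
Q = ΔU + W = -1360 J.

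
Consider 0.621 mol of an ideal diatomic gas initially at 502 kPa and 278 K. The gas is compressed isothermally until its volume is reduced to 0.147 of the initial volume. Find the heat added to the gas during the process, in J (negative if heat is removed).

V₁ = nRT₁/P₁ = 0.621×8.314×278/502 = 2.86 L.
Isothermal: T stays 278 K; PV = const ⇒ V₂ = 0.420 L, P₂ = 3410 kPa.
ΔU = 0 (ideal gas, T constant).
W = nRT ln(V₂/V₁) = 0.621×8.314×278×ln(0.147) = -2750 J.
Q = ΔU + W = -2750 J.

-2750 J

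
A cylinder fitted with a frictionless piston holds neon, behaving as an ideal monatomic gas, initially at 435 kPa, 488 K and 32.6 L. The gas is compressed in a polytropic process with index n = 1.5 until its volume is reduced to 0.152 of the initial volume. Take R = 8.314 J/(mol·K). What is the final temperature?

1250 K

Polytropic n=1.5: T₂ = T₁(V₁/V₂)^(n−1) = 488×(6.58)^0.50 = 1250 K; P₂ = P₁(V₁/V₂)^n = 7340 kPa.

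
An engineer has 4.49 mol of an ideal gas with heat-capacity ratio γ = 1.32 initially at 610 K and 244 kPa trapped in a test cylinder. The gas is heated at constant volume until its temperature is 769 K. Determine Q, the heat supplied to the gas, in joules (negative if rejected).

18500 J

V₁ = nRT₁/P₁ = 4.49×8.314×610/244 = 93.3 L.
Isochoric: V stays 93.3 L; P/T = const ⇒ T₂ = 769 K, P₂ = 308 kPa.
W = 0 (no volume change).
ΔU = nCvΔT = 4.49×26.0×(769−610) = 18500 J.
Q = ΔU = 18500 J.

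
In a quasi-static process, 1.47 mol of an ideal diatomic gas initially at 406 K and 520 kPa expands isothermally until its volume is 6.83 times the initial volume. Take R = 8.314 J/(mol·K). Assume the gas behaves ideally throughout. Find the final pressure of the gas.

V₁ = nRT₁/P₁ = 1.47×8.314×406/520 = 9.54 L.
Isothermal: T stays 406 K; PV = const ⇒ V₂ = 65.2 L, P₂ = 76.1 kPa.

76.1 kPa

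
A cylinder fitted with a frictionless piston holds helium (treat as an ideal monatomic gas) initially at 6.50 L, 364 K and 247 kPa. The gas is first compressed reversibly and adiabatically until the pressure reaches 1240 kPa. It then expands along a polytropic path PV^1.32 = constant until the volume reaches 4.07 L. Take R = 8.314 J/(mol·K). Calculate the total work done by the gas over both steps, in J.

-769 J

n = P₁V₁/(RT₁) = 247×6.50/(8.314×364) = 0.531 mol.
Step 1 — Adiabatic: T₂/T₁ = (P₂/P₁)^((γ−1)/γ) ⇒ T₂ = 364×(5.02)^0.400 = 694 K; V₂ = 2.47 L.
ΔU = nCvΔT = 0.531×12.5×(694−364) = 2180 J.
Q = 0 for an adiabatic process, so W = −ΔU = -2180 J.
State after step 1: P = 1240 kPa, V = 2.47 L, T = 694 K.
Step 2 — Polytropic n=1.32: T₂ = T₁(V₁/V₂)^(n−1) = 694×(0.607)^0.32 = 591 K; P₂ = P₁(V₁/V₂)^n = 641 kPa.
W = (P₁V₁−P₂V₂)/(n−1) = (1240×2.47−641×4.07)/0.32 = 1410 J.
ΔU = nCvΔT = 0.531×12.5×(591−694) = -679 J.
Q = ΔU + W = 735 J.
Net over both steps: W = -769 J, Q = 735 J, ΔU = 1500 J.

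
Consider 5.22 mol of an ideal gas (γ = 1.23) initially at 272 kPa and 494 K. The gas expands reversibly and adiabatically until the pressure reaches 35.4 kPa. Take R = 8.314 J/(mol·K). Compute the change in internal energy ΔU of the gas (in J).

-29600 J

V₁ = nRT₁/P₁ = 5.22×8.314×494/272 = 78.8 L.
Adiabatic: T₂/T₁ = (P₂/P₁)^((γ−1)/γ) ⇒ T₂ = 494×(0.130)^0.187 = 337 K; V₂ = 414 L.
For an ideal gas ΔU = nCvΔT with Cv = R/(γ−1) = 36.1 J/(mol·K).
ΔU = 5.22×36.1×(337−494) = -29600 J.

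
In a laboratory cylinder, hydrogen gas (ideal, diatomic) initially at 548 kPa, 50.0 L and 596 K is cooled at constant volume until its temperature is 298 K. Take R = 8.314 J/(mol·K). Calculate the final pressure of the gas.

274 kPa

Isochoric: V stays 50.0 L; P/T = const ⇒ T₂ = 298 K, P₂ = 274 kPa.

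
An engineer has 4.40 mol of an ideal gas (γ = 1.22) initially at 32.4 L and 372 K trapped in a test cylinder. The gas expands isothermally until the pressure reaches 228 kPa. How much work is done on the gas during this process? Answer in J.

-8310 J

P₁ = nRT₁/V₁ = 4.40×8.314×372/32.4 = 420 kPa.
Isothermal: T stays 372 K; PV = const ⇒ V₂ = 59.7 L, P₂ = 228 kPa.
W = nRT ln(V₂/V₁) = 4.40×8.314×372×ln(1.84) = 8310 J.
Work done on the gas = −W_by = -8310 J.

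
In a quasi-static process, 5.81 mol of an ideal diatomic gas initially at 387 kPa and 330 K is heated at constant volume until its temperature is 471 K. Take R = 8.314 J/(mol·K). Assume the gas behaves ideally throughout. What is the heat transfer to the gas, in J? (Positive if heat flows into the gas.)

17000 J

V₁ = nRT₁/P₁ = 5.81×8.314×330/387 = 41.2 L.
Isochoric: V stays 41.2 L; P/T = const ⇒ T₂ = 471 K, P₂ = 552 kPa.
W = 0 (no volume change).
ΔU = nCvΔT = 5.81×20.8×(471−330) = 17000 J.
Q = ΔU = 17000 J.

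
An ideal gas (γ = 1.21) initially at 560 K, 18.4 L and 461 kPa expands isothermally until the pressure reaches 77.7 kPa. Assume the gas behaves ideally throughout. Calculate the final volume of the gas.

Isothermal: T stays 560 K; PV = const ⇒ V₂ = 109 L, P₂ = 77.7 kPa.

109 L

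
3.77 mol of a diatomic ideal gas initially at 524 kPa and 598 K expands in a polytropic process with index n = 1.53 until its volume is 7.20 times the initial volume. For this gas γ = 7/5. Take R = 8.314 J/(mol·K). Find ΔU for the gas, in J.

-30400 J

V₁ = nRT₁/P₁ = 3.77×8.314×598/524 = 35.8 L.
Polytropic n=1.53: T₂ = T₁(V₁/V₂)^(n−1) = 598×(0.139)^0.53 = 210 K; P₂ = P₁(V₁/V₂)^n = 25.6 kPa.
For an ideal gas ΔU = nCvΔT with Cv = (5/2)R = 20.8 J/(mol·K).
ΔU = 3.77×20.8×(210−598) = -30400 J.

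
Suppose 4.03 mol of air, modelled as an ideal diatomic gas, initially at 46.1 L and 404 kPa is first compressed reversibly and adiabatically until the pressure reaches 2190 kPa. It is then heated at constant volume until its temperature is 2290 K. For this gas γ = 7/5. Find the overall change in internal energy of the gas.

145000 J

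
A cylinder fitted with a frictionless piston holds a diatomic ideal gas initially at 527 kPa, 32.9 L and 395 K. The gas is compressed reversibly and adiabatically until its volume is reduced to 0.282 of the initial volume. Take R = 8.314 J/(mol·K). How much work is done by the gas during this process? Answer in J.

n = P₁V₁/(RT₁) = 527×32.9/(8.314×395) = 5.28 mol.
Adiabatic: TV^(γ−1) = const ⇒ T₂ = 395×(3.55)^0.400 = 655 K; PV^γ = const ⇒ P₂ = 3100 kPa.
ΔU = nCvΔT = 5.28×20.8×(655−395) = 28600 J.
Q = 0 for an adiabatic process, so W = −ΔU = -28600 J.

-28600 J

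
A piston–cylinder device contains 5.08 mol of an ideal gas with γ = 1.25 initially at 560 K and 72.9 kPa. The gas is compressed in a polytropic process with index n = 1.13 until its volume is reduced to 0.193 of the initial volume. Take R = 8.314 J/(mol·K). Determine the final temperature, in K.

694 K

V₁ = nRT₁/P₁ = 5.08×8.314×560/72.9 = 324 L.
Polytropic n=1.13: T₂ = T₁(V₁/V₂)^(n−1) = 560×(5.18)^0.13 = 694 K; P₂ = P₁(V₁/V₂)^n = 468 kPa.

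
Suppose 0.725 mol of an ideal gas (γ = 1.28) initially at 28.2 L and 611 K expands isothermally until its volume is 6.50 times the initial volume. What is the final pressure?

20.1 kPa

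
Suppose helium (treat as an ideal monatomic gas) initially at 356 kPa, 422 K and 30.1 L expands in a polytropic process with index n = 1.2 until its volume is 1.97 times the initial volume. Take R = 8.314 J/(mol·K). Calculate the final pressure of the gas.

Polytropic n=1.2: T₂ = T₁(V₁/V₂)^(n−1) = 422×(0.508)^0.20 = 368 K; P₂ = P₁(V₁/V₂)^n = 158 kPa.

158 kPa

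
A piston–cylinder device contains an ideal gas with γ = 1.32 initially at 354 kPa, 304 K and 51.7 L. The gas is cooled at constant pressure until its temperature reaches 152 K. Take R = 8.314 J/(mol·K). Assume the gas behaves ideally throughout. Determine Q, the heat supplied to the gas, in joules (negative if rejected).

n = P₁V₁/(RT₁) = 354×51.7/(8.314×304) = 7.24 mol.
Isobaric: P stays 354 kPa; V/T = const ⇒ T₂ = 152 K, V₂ = 25.9 L.
W = PΔV = 354×(25.9−51.7) kPa·L = -9150 J.
ΔU = nCvΔT = 7.24×26.0×(152−304) = -28600 J.
Q = ΔU + W = nCpΔT = -37700 J.

-37700 J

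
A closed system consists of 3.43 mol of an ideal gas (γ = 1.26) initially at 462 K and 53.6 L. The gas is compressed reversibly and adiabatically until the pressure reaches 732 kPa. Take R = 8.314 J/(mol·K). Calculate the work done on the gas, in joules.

P₁ = nRT₁/V₁ = 3.43×8.314×462/53.6 = 246 kPa.
Adiabatic: T₂/T₁ = (P₂/P₁)^((γ−1)/γ) ⇒ T₂ = 462×(2.98)^0.206 = 579 K; V₂ = 22.5 L.
ΔU = nCvΔT = 3.43×32.0×(579−462) = 12800 J.
Q = 0 for an adiabatic process, so W = −ΔU = -12800 J.
Work done on the gas = −W_by = 12800 J.

12800 J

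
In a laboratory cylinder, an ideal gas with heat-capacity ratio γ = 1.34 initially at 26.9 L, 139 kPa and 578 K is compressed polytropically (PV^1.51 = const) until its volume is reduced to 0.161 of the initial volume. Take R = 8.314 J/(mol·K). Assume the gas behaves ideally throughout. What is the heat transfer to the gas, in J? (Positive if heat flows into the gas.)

n = P₁V₁/(RT₁) = 139×26.9/(8.314×578) = 0.778 mol.
Polytropic n=1.51: T₂ = T₁(V₁/V₂)^(n−1) = 578×(6.21)^0.51 = 1470 K; P₂ = P₁(V₁/V₂)^n = 2190 kPa.
W = (P₁V₁−P₂V₂)/(n−1) = (139×26.9−2190×4.33)/0.51 = -11300 J.
ΔU = nCvΔT = 0.778×24.5×(1470−578) = 16900 J.
Q = ΔU + W = 5640 J.

5640 J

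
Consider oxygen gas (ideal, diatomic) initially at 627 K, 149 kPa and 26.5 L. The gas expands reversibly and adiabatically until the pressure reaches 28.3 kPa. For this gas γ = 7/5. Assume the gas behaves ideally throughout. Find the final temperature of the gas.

Adiabatic: T₂/T₁ = (P₂/P₁)^((γ−1)/γ) ⇒ T₂ = 627×(0.190)^0.286 = 390 K; V₂ = 86.8 L.

390 K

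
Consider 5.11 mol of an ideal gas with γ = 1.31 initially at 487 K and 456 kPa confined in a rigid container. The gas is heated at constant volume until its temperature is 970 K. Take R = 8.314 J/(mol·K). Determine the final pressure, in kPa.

V₁ = nRT₁/P₁ = 5.11×8.314×487/456 = 45.4 L.
Isochoric: V stays 45.4 L; P/T = const ⇒ T₂ = 970 K, P₂ = 908 kPa.

908 kPa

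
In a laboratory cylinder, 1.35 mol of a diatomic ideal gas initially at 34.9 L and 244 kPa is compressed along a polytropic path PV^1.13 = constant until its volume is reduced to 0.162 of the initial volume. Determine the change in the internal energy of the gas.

T₁ = P₁V₁/(nR) = 244×34.9/(1.35×8.314) = 759 K.
Polytropic n=1.13: T₂ = T₁(V₁/V₂)^(n−1) = 759×(6.17)^0.13 = 961 K; P₂ = P₁(V₁/V₂)^n = 1910 kPa.
For an ideal gas ΔU = nCvΔT with Cv = (5/2)R = 20.8 J/(mol·K).
ΔU = 1.35×20.8×(961−759) = 5680 J.

5680 J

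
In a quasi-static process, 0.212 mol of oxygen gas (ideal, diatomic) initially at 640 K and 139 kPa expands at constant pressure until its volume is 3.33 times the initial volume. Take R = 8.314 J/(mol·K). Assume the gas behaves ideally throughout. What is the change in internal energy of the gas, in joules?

V₁ = nRT₁/P₁ = 0.212×8.314×640/139 = 8.12 L.
Isobaric: P stays 139 kPa; V/T = const ⇒ T₂ = 2130 K, V₂ = 27.0 L.
For an ideal gas ΔU = nCvΔT with Cv = (5/2)R = 20.8 J/(mol·K).
ΔU = 0.212×20.8×(2130−640) = 6570 J.

6570 J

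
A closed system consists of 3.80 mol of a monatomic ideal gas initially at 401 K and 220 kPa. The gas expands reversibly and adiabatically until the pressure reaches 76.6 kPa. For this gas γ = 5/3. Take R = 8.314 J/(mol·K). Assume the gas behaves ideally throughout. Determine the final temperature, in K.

263 K

V₁ = nRT₁/P₁ = 3.80×8.314×401/220 = 57.6 L.
Adiabatic: T₂/T₁ = (P₂/P₁)^((γ−1)/γ) ⇒ T₂ = 401×(0.348)^0.400 = 263 K; V₂ = 108 L.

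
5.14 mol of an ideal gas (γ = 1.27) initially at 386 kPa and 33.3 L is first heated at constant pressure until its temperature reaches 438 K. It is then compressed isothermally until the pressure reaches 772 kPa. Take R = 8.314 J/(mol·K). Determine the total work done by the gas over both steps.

-7110 J

T₁ = P₁V₁/(nR) = 386×33.3/(5.14×8.314) = 301 K.
Step 1 — Isobaric: P stays 386 kPa; V/T = const ⇒ T₂ = 438 K, V₂ = 48.5 L.
W = PΔV = 386×(48.5−33.3) kPa·L = 5860 J.
ΔU = nCvΔT = 5.14×30.8×(438−301) = 21700 J.
Q = ΔU + W = nCpΔT = 27600 J.
State after step 1: P = 386 kPa, V = 48.5 L, T = 438 K.
Step 2 — Isothermal: T stays 438 K; PV = const ⇒ V₂ = 24.2 L, P₂ = 772 kPa.
ΔU = 0 (ideal gas, T constant).
W = nRT ln(V₂/V₁) = 5.14×8.314×438×ln(0.500) = -13000 J.
Q = ΔU + W = -13000 J.
Net over both steps: W = -7110 J, Q = 14600 J, ΔU = 21700 J.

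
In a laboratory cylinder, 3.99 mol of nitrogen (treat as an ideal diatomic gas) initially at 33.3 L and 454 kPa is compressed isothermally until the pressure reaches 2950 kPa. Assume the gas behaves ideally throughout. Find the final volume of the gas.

5.12 L

T₁ = P₁V₁/(nR) = 454×33.3/(3.99×8.314) = 456 K.
Isothermal: T stays 456 K; PV = const ⇒ V₂ = 5.12 L, P₂ = 2950 kPa.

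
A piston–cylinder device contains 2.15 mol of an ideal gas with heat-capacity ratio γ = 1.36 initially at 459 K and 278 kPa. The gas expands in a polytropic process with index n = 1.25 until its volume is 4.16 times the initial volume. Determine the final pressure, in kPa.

46.8 kPa

V₁ = nRT₁/P₁ = 2.15×8.314×459/278 = 29.5 L.
Polytropic n=1.25: T₂ = T₁(V₁/V₂)^(n−1) = 459×(0.240)^0.25 = 321 K; P₂ = P₁(V₁/V₂)^n = 46.8 kPa.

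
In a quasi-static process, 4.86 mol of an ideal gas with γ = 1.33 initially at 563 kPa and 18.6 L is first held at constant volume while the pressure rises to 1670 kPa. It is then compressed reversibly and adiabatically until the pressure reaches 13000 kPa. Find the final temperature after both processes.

1280 K

T₁ = P₁V₁/(nR) = 563×18.6/(4.86×8.314) = 259 K.
Step 1 — Isochoric: V stays 18.6 L; P/T = const ⇒ T₂ = 769 K, P₂ = 1670 kPa.
W = 0 (no volume change).
ΔU = nCvΔT = 4.86×25.2×(769−259) = 62400 J.
Q = ΔU = 62400 J.
State after step 1: P = 1670 kPa, V = 18.6 L, T = 769 K.
Step 2 — Adiabatic: T₂/T₁ = (P₂/P₁)^((γ−1)/γ) ⇒ T₂ = 769×(7.78)^0.248 = 1280 K; V₂ = 3.98 L.
ΔU = nCvΔT = 4.86×25.2×(1280−769) = 62500 J.
Q = 0 for an adiabatic process, so W = −ΔU = -62500 J.
Net over both steps: W = -62500 J, Q = 62400 J, ΔU = 125000 J.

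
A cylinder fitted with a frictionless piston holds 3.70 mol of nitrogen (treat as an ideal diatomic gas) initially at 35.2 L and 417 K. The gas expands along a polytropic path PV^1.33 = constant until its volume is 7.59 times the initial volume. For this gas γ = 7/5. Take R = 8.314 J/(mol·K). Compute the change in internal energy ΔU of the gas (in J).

-15600 J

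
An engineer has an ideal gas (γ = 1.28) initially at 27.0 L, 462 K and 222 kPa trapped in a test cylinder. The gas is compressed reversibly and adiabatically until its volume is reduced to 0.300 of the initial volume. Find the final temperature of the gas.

647 K

Adiabatic: TV^(γ−1) = const ⇒ T₂ = 462×(3.33)^0.280 = 647 K; PV^γ = const ⇒ P₂ = 1040 kPa.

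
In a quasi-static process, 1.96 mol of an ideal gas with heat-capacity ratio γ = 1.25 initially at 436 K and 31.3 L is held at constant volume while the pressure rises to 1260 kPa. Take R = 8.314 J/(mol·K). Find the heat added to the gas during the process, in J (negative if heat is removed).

P₁ = nRT₁/V₁ = 1.96×8.314×436/31.3 = 227 kPa.
Isochoric: V stays 31.3 L; P/T = const ⇒ T₂ = 2420 K, P₂ = 1260 kPa.
W = 0 (no volume change).
ΔU = nCvΔT = 1.96×33.3×(2420−436) = 129000 J.
Q = ΔU = 129000 J.

129000 J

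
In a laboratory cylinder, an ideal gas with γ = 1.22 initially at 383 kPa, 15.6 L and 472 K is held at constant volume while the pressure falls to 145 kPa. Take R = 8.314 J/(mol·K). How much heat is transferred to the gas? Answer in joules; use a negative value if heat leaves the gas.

-16900 J

n = P₁V₁/(RT₁) = 383×15.6/(8.314×472) = 1.52 mol.
Isochoric: V stays 15.6 L; P/T = const ⇒ T₂ = 179 K, P₂ = 145 kPa.
W = 0 (no volume change).
ΔU = nCvΔT = 1.52×37.8×(179−472) = -16900 J.
Q = ΔU = -16900 J.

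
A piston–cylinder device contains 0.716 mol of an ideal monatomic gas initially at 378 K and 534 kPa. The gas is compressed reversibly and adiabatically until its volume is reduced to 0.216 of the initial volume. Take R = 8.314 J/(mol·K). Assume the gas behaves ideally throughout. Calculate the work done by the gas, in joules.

-6000 J

V₁ = nRT₁/P₁ = 0.716×8.314×378/534 = 4.21 L.
Adiabatic: TV^(γ−1) = const ⇒ T₂ = 378×(4.63)^0.667 = 1050 K; PV^γ = const ⇒ P₂ = 6870 kPa.
ΔU = nCvΔT = 0.716×12.5×(1050−378) = 6000 J.
Q = 0 for an adiabatic process, so W = −ΔU = -6000 J.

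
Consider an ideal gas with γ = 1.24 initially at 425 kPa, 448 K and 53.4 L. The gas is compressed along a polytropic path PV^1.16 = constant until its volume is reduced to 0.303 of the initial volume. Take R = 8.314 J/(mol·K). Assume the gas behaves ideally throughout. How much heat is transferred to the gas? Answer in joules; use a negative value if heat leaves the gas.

-9950 J

n = P₁V₁/(RT₁) = 425×53.4/(8.314×448) = 6.09 mol.
Polytropic n=1.16: T₂ = T₁(V₁/V₂)^(n−1) = 448×(3.30)^0.16 = 542 K; P₂ = P₁(V₁/V₂)^n = 1700 kPa.
W = (P₁V₁−P₂V₂)/(n−1) = (425×53.4−1700×16.2)/0.16 = -29900 J.
ΔU = nCvΔT = 6.09×34.6×(542−448) = 19900 J.
Q = ΔU + W = -9950 J.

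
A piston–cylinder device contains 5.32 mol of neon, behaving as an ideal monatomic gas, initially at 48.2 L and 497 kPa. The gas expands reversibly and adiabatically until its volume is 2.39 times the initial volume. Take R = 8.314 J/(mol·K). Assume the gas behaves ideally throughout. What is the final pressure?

T₁ = P₁V₁/(nR) = 497×48.2/(5.32×8.314) = 542 K.
Adiabatic: TV^(γ−1) = const ⇒ T₂ = 542×(0.418)^0.667 = 303 K; PV^γ = const ⇒ P₂ = 116 kPa.

116 kPa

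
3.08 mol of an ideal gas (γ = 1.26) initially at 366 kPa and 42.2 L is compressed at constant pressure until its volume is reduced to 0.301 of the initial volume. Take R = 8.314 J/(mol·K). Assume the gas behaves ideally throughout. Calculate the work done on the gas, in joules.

10800 J

T₁ = P₁V₁/(nR) = 366×42.2/(3.08×8.314) = 603 K.
Isobaric: P stays 366 kPa; V/T = const ⇒ T₂ = 182 K, V₂ = 12.7 L.
W = PΔV = 366×(12.7−42.2) kPa·L = -10800 J.
Work done on the gas = −W_by = 10800 J.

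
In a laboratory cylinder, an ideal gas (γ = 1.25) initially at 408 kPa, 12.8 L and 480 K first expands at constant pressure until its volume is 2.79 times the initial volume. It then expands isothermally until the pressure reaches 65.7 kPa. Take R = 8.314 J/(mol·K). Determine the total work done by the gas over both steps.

n = P₁V₁/(RT₁) = 408×12.8/(8.314×480) = 1.31 mol.
Step 1 — Isobaric: P stays 408 kPa; V/T = const ⇒ T₂ = 1340 K, V₂ = 35.7 L.
W = PΔV = 408×(35.7−12.8) kPa·L = 9350 J.
ΔU = nCvΔT = 1.31×33.3×(1340−480) = 37400 J.
Q = ΔU + W = nCpΔT = 46700 J.
State after step 1: P = 408 kPa, V = 35.7 L, T = 1340 K.
Step 2 — Isothermal: T stays 1340 K; PV = const ⇒ V₂ = 222 L, P₂ = 65.7 kPa.
ΔU = 0 (ideal gas, T constant).
W = nRT ln(V₂/V₁) = 1.31×8.314×1340×ln(6.21) = 26600 J.
Q = ΔU + W = 26600 J.
Net over both steps: W = 36000 J, Q = 73300 J, ΔU = 37400 J.

36000 J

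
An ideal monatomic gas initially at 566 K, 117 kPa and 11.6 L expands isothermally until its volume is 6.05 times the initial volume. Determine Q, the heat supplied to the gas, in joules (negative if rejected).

n = P₁V₁/(RT₁) = 117×11.6/(8.314×566) = 0.288 mol.
Isothermal: T stays 566 K; PV = const ⇒ V₂ = 70.2 L, P₂ = 19.3 kPa.
ΔU = 0 (ideal gas, T constant).
W = nRT ln(V₂/V₁) = 0.288×8.314×566×ln(6.05) = 2440 J.
Q = ΔU + W = 2440 J.

2440 J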